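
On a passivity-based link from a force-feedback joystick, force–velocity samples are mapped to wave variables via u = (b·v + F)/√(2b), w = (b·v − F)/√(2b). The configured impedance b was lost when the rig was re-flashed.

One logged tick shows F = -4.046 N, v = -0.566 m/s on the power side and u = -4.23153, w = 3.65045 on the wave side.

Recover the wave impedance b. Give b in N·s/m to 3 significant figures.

b = 0.527 N·s/m

u + w = -0.5811;  u + w = √(2b)·v, so √(2b) = -0.5811/(-0.566) = 1.0266.
b = (√(2b))²/2 = 1.0540/2 = 0.5270.
(Check via u − w = 2F/√(2b): u − w = -7.8820, 2F/√(2b) = -7.8820.)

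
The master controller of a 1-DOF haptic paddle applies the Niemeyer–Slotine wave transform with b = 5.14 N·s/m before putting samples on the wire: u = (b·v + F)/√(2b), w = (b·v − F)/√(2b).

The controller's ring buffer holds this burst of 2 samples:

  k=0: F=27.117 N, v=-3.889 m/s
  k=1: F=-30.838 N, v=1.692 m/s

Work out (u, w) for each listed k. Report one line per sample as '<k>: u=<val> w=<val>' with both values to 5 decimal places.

0: u=2.22302 w=-14.69210
1: u=-6.90563 w=12.33059

k=0: b·v=5.14×(-3.889)=-19.98946; √(2b)=3.20624; u=(-19.98946+27.117)/3.20624=2.22302, w=(-19.98946−27.117)/3.20624=-14.69210
k=1: b·v=5.14×1.692=8.69688; √(2b)=3.20624; u=(8.69688+(-30.838))/3.20624=-6.90563, w=(8.69688−(-30.838))/3.20624=12.33059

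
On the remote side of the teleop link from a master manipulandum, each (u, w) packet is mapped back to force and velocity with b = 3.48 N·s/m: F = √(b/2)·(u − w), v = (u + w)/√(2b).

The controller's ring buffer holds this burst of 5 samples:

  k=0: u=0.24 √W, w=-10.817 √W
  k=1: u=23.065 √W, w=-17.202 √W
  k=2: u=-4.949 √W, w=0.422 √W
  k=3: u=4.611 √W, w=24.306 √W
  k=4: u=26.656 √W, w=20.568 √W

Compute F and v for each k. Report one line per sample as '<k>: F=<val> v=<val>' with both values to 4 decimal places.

0: F=14.5852 v=-4.0092
1: F=53.1158 v=2.2224
2: F=-7.0848 v=-1.7160
3: F=-25.9795 v=10.9610
4: F=8.0306 v=17.9002

k=0: u−w=11.0570, u+w=-10.5770; √(b/2)=1.3191, √(2b)=2.6382; F=1.3191×11.057=14.5852, v=-10.5770/2.6382=-4.0092
k=1: u−w=40.2670, u+w=5.8630; √(b/2)=1.3191, √(2b)=2.6382; F=1.3191×40.267=53.1158, v=5.8630/2.6382=2.2224
k=2: u−w=-5.3710, u+w=-4.5270; √(b/2)=1.3191, √(2b)=2.6382; F=1.3191×(-5.371)=-7.0848, v=-4.5270/2.6382=-1.7160
k=3: u−w=-19.6950, u+w=28.9170; √(b/2)=1.3191, √(2b)=2.6382; F=1.3191×(-19.695)=-25.9795, v=28.9170/2.6382=10.9610
k=4: u−w=6.0880, u+w=47.2240; √(b/2)=1.3191, √(2b)=2.6382; F=1.3191×6.088=8.0306, v=47.2240/2.6382=17.9002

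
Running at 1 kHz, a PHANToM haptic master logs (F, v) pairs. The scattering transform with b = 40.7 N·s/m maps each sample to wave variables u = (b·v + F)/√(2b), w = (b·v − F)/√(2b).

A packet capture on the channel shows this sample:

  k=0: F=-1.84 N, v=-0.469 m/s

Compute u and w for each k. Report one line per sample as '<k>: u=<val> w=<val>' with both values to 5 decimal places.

k=0: b·v=40.7×(-0.469)=-19.08830; √(2b)=9.02219; u=(-19.08830+(-1.84))/9.02219=-2.31965, w=(-19.08830−(-1.84))/9.02219=-1.91176

0: u=-2.31965 w=-1.91176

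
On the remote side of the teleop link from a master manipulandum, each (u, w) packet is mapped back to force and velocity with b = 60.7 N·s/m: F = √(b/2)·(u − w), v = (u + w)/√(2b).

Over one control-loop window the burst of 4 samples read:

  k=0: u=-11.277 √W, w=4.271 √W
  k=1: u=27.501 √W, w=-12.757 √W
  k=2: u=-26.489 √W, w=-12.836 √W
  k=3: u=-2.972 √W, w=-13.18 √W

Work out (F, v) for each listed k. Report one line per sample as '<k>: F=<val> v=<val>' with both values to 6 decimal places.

k=0: u−w=-15.548000, u+w=-7.006000; √(b/2)=5.509083, √(2b)=11.018167; F=5.509083×(-15.548)=-85.655229, v=-7.006000/11.018167=-0.635859
k=1: u−w=40.258000, u+w=14.744000; √(b/2)=5.509083, √(2b)=11.018167; F=5.509083×40.258=221.784680, v=14.744000/11.018167=1.338154
k=2: u−w=-13.653000, u+w=-39.325000; √(b/2)=5.509083, √(2b)=11.018167; F=5.509083×(-13.653)=-75.215516, v=-39.325000/11.018167=-3.569106
k=3: u−w=10.208000, u+w=-16.152000; √(b/2)=5.509083, √(2b)=11.018167; F=5.509083×10.208=56.236723, v=-16.152000/11.018167=-1.465943

0: F=-85.655229 v=-0.635859
1: F=221.784680 v=1.338154
2: F=-75.215516 v=-3.569106
3: F=56.236723 v=-1.465943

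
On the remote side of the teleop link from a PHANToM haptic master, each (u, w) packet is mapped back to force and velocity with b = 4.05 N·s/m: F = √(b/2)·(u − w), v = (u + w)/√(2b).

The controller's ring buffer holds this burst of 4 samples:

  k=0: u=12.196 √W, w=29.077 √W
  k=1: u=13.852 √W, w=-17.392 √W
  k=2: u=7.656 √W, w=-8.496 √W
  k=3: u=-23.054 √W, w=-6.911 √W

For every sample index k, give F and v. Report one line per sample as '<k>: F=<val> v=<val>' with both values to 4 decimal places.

k=0: u−w=-16.8810, u+w=41.2730; √(b/2)=1.4230, √(2b)=2.8460; F=1.4230×(-16.881)=-24.0221, v=41.2730/2.8460=14.5019
k=1: u−w=31.2440, u+w=-3.5400; √(b/2)=1.4230, √(2b)=2.8460; F=1.4230×31.244=44.4610, v=-3.5400/2.8460=-1.2438
k=2: u−w=16.1520, u+w=-0.8400; √(b/2)=1.4230, √(2b)=2.8460; F=1.4230×16.152=22.9847, v=-0.8400/2.8460=-0.2951
k=3: u−w=-16.1430, u+w=-29.9650; √(b/2)=1.4230, √(2b)=2.8460; F=1.4230×(-16.143)=-22.9719, v=-29.9650/2.8460=-10.5286

0: F=-24.0221 v=14.5019
1: F=44.4610 v=-1.2438
2: F=22.9847 v=-0.2951
3: F=-22.9719 v=-10.5286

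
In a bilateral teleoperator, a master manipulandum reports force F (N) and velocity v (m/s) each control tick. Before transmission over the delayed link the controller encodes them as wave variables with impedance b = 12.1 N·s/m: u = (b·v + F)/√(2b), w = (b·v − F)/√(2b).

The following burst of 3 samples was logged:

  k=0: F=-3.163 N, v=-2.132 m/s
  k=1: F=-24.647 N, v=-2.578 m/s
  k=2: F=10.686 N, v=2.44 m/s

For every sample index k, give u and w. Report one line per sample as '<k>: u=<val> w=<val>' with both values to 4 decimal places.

k=0: b·v=12.1×(-2.132)=-25.7972; √(2b)=4.9193; u=(-25.7972+(-3.163))/4.9193=-5.8870, w=(-25.7972−(-3.163))/4.9193=-4.6011
k=1: b·v=12.1×(-2.578)=-31.1938; √(2b)=4.9193; u=(-31.1938+(-24.647))/4.9193=-11.3513, w=(-31.1938−(-24.647))/4.9193=-1.3308
k=2: b·v=12.1×2.44=29.5240; √(2b)=4.9193; u=(29.5240+10.686)/4.9193=8.1738, w=(29.5240−10.686)/4.9193=3.8294

0: u=-5.8870 w=-4.6011
1: u=-11.3513 w=-1.3308
2: u=8.1738 w=3.8294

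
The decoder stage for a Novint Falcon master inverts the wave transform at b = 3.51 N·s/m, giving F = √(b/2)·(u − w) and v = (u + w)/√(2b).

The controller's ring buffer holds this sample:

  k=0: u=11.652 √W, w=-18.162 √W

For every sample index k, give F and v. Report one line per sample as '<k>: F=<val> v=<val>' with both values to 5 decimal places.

k=0: u−w=29.81400, u+w=-6.51000; √(b/2)=1.32476, √(2b)=2.64953; F=1.32476×29.814=39.49652, v=-6.51000/2.64953=-2.45704

0: F=39.49652 v=-2.45704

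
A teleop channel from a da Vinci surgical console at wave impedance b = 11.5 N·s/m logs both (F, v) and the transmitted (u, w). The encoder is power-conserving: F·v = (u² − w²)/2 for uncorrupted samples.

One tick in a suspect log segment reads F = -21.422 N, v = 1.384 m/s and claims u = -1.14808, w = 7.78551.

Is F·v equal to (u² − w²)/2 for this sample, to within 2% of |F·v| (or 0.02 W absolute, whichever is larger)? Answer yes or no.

F·v = (-21.422)×1.384 = -29.6480 W.
(u² − w²)/2 = (1.3181 − 60.6142)/2 = -29.6480 W.
|Δ| = 0.0000;  2% of max(1, |F·v|) = 0.5930.

yes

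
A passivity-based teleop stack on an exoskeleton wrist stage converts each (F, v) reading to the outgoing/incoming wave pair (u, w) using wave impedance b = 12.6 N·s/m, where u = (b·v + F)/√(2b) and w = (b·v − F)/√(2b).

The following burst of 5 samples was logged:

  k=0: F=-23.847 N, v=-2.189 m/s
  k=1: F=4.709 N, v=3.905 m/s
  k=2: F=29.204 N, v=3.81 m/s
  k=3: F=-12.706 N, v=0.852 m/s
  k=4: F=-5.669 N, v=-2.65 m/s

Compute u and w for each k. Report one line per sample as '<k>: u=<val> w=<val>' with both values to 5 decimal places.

k=0: b·v=12.6×(-2.189)=-27.58140; √(2b)=5.01996; u=(-27.58140+(-23.847))/5.01996=-10.24478, w=(-27.58140−(-23.847))/5.01996=-0.74391
k=1: b·v=12.6×3.905=49.20300; √(2b)=5.01996; u=(49.20300+4.709)/5.01996=10.73953, w=(49.20300−4.709)/5.01996=8.86342
k=2: b·v=12.6×3.81=48.00600; √(2b)=5.01996; u=(48.00600+29.204)/5.01996=15.38060, w=(48.00600−29.204)/5.01996=3.74545
k=3: b·v=12.6×0.852=10.73520; √(2b)=5.01996; u=(10.73520+(-12.706))/5.01996=-0.39259, w=(10.73520−(-12.706))/5.01996=4.66960
k=4: b·v=12.6×(-2.65)=-33.39000; √(2b)=5.01996; u=(-33.39000+(-5.669))/5.01996=-7.78074, w=(-33.39000−(-5.669))/5.01996=-5.52216

0: u=-10.24478 w=-0.74391
1: u=10.73953 w=8.86342
2: u=15.38060 w=3.74545
3: u=-0.39259 w=4.66960
4: u=-7.78074 w=-5.52216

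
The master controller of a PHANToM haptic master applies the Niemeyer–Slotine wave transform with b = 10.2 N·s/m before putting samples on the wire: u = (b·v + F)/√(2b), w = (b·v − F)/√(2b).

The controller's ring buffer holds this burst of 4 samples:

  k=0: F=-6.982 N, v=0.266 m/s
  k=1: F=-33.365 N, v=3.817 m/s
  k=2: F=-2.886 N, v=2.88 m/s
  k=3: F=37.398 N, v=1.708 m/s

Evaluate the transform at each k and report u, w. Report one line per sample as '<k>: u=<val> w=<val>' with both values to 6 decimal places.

0: u=-0.945128 w=2.146553
1: u=1.232864 w=16.007135
2: u=5.864985 w=7.142927
3: u=12.137263 w=-4.422849

k=0: b·v=10.2×0.266=2.713200; √(2b)=4.516636; u=(2.713200+(-6.982))/4.516636=-0.945128, w=(2.713200−(-6.982))/4.516636=2.146553
k=1: b·v=10.2×3.817=38.933400; √(2b)=4.516636; u=(38.933400+(-33.365))/4.516636=1.232864, w=(38.933400−(-33.365))/4.516636=16.007135
k=2: b·v=10.2×2.88=29.376000; √(2b)=4.516636; u=(29.376000+(-2.886))/4.516636=5.864985, w=(29.376000−(-2.886))/4.516636=7.142927
k=3: b·v=10.2×1.708=17.421600; √(2b)=4.516636; u=(17.421600+37.398)/4.516636=12.137263, w=(17.421600−37.398)/4.516636=-4.422849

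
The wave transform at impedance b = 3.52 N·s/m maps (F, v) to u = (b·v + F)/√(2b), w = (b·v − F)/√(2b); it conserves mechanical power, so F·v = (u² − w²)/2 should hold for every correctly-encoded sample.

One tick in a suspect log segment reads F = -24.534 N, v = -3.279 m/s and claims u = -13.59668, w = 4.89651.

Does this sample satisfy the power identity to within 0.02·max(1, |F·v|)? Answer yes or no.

F·v = (-24.534)×(-3.279) = 80.44699 W.
(u² − w²)/2 = (184.86971 − 23.97581)/2 = 80.44695 W.
|Δ| = 0.00004;  2% of max(1, |F·v|) = 1.60894.

yes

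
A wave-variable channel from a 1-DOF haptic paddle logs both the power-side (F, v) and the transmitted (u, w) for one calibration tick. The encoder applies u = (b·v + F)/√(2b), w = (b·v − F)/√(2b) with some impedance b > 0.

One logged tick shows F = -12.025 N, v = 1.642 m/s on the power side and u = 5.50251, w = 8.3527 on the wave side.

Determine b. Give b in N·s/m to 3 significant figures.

b = 35.6 N·s/m

u + w = 13.85521;  u + w = √(2b)·v, so √(2b) = 13.85521/1.642 = 8.43801.
b = (√(2b))²/2 = 71.19999/2 = 35.59999.
(Check via u − w = 2F/√(2b): u − w = -2.85019, 2F/√(2b) = -2.85020.)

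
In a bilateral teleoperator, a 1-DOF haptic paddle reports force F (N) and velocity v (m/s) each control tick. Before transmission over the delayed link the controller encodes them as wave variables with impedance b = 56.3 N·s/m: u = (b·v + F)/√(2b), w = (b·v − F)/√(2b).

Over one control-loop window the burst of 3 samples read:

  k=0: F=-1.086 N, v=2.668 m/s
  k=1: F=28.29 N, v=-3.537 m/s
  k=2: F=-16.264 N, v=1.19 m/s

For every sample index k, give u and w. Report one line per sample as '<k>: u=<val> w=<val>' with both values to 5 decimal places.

0: u=14.05315 w=14.25784
1: u=-16.10009 w=-21.43213
2: u=4.78103 w=7.84644

k=0: b·v=56.3×2.668=150.20840; √(2b)=10.61131; u=(150.20840+(-1.086))/10.61131=14.05315, w=(150.20840−(-1.086))/10.61131=14.25784
k=1: b·v=56.3×(-3.537)=-199.13310; √(2b)=10.61131; u=(-199.13310+28.29)/10.61131=-16.10009, w=(-199.13310−28.29)/10.61131=-21.43213
k=2: b·v=56.3×1.19=66.99700; √(2b)=10.61131; u=(66.99700+(-16.264))/10.61131=4.78103, w=(66.99700−(-16.264))/10.61131=7.84644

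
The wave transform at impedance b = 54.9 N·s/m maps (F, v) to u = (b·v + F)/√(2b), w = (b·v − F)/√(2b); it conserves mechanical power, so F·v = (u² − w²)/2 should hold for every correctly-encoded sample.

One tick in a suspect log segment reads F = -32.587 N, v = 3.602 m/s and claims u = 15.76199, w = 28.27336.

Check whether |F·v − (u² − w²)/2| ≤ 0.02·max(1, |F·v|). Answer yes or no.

F·v = (-32.587)×3.602 = -117.3784 W.
(u² − w²)/2 = (248.4403 − 799.3829)/2 = -275.4713 W.
|Δ| = 158.0929;  2% of max(1, |F·v|) = 2.3476.

no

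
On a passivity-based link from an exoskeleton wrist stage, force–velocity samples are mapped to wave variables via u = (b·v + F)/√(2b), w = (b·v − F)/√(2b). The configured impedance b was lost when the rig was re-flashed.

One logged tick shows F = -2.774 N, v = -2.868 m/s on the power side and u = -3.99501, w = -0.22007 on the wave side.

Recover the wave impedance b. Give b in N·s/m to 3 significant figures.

u + w = -4.21508;  u + w = √(2b)·v, so √(2b) = -4.21508/(-2.868) = 1.46969.
b = (√(2b))²/2 = 2.16000/2 = 1.08000.
(Check via u − w = 2F/√(2b): u − w = -3.77494, 2F/√(2b) = -3.77494.)

b = 1.08 N·s/m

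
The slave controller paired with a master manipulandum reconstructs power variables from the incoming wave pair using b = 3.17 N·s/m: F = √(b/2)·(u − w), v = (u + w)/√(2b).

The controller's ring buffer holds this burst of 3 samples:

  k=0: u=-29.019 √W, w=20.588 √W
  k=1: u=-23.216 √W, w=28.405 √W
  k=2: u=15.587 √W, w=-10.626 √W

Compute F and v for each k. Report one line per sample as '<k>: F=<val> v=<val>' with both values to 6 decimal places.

k=0: u−w=-49.607000, u+w=-8.431000; √(b/2)=1.258968, √(2b)=2.517936; F=1.258968×(-49.607)=-62.453617, v=-8.431000/2.517936=-3.348378
k=1: u−w=-51.621000, u+w=5.189000; √(b/2)=1.258968, √(2b)=2.517936; F=1.258968×(-51.621)=-64.989178, v=5.189000/2.517936=2.060815
k=2: u−w=26.213000, u+w=4.961000; √(b/2)=1.258968, √(2b)=2.517936; F=1.258968×26.213=33.001324, v=4.961000/2.517936=1.970265

0: F=-62.453617 v=-3.348378
1: F=-64.989178 v=2.060815
2: F=33.001324 v=1.970265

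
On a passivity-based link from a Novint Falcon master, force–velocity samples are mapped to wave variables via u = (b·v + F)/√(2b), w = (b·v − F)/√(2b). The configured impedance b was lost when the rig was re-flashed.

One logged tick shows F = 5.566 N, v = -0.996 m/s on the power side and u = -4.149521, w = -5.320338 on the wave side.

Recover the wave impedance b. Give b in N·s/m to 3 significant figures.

b = 45.2 N·s/m

u + w = -9.469859;  u + w = √(2b)·v, so √(2b) = -9.469859/(-0.996) = 9.507891.
b = (√(2b))²/2 = 90.399983/2 = 45.199991.
(Check via u − w = 2F/√(2b): u − w = 1.170817, 2F/√(2b) = 1.170817.)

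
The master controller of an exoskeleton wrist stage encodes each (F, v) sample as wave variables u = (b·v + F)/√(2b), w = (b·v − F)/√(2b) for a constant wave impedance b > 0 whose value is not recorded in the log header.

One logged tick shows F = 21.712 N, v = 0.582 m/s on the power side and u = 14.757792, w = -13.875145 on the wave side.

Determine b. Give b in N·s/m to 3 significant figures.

u + w = 0.882647;  u + w = √(2b)·v, so √(2b) = 0.882647/0.582 = 1.516576.
b = (√(2b))²/2 = 2.300002/2 = 1.150001.
(Check via u − w = 2F/√(2b): u − w = 28.632937, 2F/√(2b) = 28.632928.)

b = 1.15 N·s/m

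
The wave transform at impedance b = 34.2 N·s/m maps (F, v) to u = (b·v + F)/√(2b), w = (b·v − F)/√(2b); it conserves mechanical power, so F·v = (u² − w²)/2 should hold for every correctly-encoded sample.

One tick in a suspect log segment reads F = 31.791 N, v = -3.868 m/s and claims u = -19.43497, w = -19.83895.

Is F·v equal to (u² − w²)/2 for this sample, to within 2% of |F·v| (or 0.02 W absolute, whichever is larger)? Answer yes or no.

F·v = 31.791×(-3.868) = -122.9676 W.
(u² − w²)/2 = (377.7181 − 393.5839)/2 = -7.9329 W.
|Δ| = 115.0346;  2% of max(1, |F·v|) = 2.4594.

no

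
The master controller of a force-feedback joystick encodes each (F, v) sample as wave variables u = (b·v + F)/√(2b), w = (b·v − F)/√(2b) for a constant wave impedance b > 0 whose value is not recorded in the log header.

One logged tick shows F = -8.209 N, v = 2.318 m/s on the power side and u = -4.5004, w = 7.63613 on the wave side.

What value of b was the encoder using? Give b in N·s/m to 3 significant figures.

u + w = 3.1357;  u + w = √(2b)·v, so √(2b) = 3.1357/2.318 = 1.3528.
b = (√(2b))²/2 = 1.8300/2 = 0.9150.
(Check via u − w = 2F/√(2b): u − w = -12.1365, 2F/√(2b) = -12.1365.)

b = 0.915 N·s/m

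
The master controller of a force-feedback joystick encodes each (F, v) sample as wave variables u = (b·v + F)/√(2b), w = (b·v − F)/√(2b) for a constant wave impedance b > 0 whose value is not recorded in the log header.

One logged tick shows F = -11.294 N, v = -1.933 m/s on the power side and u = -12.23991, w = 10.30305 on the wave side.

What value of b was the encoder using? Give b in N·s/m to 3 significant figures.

u + w = -1.9369;  u + w = √(2b)·v, so √(2b) = -1.9369/(-1.933) = 1.0020.
b = (√(2b))²/2 = 1.0040/2 = 0.5020.
(Check via u − w = 2F/√(2b): u − w = -22.5430, 2F/√(2b) = -22.5430.)

b = 0.502 N·s/m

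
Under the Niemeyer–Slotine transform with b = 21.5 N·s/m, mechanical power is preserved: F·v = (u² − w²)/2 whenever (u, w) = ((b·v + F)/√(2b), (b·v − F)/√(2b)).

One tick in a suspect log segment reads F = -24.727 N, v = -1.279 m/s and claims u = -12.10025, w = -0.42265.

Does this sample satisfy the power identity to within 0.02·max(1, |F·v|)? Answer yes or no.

F·v = (-24.727)×(-1.279) = 31.6258 W.
(u² − w²)/2 = (146.4161 − 0.1786)/2 = 73.1187 W.
|Δ| = 41.4929;  2% of max(1, |F·v|) = 0.6325.

no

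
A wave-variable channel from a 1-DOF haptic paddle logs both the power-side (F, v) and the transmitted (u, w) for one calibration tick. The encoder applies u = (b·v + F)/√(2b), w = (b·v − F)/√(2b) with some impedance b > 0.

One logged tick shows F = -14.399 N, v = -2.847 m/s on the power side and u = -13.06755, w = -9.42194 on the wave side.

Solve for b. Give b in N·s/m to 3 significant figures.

b = 31.2 N·s/m

u + w = -22.48949;  u + w = √(2b)·v, so √(2b) = -22.48949/(-2.847) = 7.89936.
b = (√(2b))²/2 = 62.39996/2 = 31.19998.
(Check via u − w = 2F/√(2b): u − w = -3.64561, 2F/√(2b) = -3.64561.)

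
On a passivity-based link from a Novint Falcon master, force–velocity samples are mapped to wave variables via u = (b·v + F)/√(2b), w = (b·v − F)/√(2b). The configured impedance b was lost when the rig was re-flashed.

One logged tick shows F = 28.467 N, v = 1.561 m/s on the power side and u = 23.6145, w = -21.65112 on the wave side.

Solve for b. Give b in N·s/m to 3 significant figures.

u + w = 1.9634;  u + w = √(2b)·v, so √(2b) = 1.9634/1.561 = 1.2578.
b = (√(2b))²/2 = 1.5820/2 = 0.7910.
(Check via u − w = 2F/√(2b): u − w = 45.2656, 2F/√(2b) = 45.2658.)

b = 0.791 N·s/m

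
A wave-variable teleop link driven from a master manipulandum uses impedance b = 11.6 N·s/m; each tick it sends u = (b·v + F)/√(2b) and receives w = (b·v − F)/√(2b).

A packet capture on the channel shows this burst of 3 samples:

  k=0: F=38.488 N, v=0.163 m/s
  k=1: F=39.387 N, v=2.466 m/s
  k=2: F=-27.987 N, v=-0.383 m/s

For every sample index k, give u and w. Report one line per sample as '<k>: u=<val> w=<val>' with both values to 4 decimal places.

0: u=8.3832 w=-7.5981
1: u=14.1162 w=-2.2384
2: u=-6.7329 w=4.8881

k=0: b·v=11.6×0.163=1.8908; √(2b)=4.8166; u=(1.8908+38.488)/4.8166=8.3832, w=(1.8908−38.488)/4.8166=-7.5981
k=1: b·v=11.6×2.466=28.6056; √(2b)=4.8166; u=(28.6056+39.387)/4.8166=14.1162, w=(28.6056−39.387)/4.8166=-2.2384
k=2: b·v=11.6×(-0.383)=-4.4428; √(2b)=4.8166; u=(-4.4428+(-27.987))/4.8166=-6.7329, w=(-4.4428−(-27.987))/4.8166=4.8881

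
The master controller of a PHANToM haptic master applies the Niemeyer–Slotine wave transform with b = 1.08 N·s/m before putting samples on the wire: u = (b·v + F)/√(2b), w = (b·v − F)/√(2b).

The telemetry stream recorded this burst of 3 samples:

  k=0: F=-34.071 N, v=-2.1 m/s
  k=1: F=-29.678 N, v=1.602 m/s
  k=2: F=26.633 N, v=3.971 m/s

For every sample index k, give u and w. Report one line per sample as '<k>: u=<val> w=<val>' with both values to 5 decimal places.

0: u=-24.72556 w=21.63920
1: u=-19.01610 w=21.37055
2: u=21.03954 w=-15.20338

k=0: b·v=1.08×(-2.1)=-2.26800; √(2b)=1.46969; u=(-2.26800+(-34.071))/1.46969=-24.72556, w=(-2.26800−(-34.071))/1.46969=21.63920
k=1: b·v=1.08×1.602=1.73016; √(2b)=1.46969; u=(1.73016+(-29.678))/1.46969=-19.01610, w=(1.73016−(-29.678))/1.46969=21.37055
k=2: b·v=1.08×3.971=4.28868; √(2b)=1.46969; u=(4.28868+26.633)/1.46969=21.03954, w=(4.28868−26.633)/1.46969=-15.20338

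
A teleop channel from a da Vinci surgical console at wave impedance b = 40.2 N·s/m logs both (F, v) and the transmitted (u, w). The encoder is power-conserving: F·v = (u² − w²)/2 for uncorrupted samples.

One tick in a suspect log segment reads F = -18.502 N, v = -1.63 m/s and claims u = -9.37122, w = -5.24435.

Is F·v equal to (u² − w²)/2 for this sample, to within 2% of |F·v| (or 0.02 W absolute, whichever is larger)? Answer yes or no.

yes

F·v = (-18.502)×(-1.63) = 30.1583 W.
(u² − w²)/2 = (87.8198 − 27.5032)/2 = 30.1583 W.
|Δ| = 0.0000;  2% of max(1, |F·v|) = 0.6032.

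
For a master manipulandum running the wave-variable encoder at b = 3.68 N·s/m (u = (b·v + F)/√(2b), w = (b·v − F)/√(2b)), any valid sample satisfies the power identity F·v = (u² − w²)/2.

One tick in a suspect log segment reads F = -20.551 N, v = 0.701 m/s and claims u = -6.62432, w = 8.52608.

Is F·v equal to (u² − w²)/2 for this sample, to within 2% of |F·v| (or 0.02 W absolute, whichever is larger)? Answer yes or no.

F·v = (-20.551)×0.701 = -14.4063 W.
(u² − w²)/2 = (43.8816 − 72.6940)/2 = -14.4062 W.
|Δ| = 0.0000;  2% of max(1, |F·v|) = 0.2881.

yes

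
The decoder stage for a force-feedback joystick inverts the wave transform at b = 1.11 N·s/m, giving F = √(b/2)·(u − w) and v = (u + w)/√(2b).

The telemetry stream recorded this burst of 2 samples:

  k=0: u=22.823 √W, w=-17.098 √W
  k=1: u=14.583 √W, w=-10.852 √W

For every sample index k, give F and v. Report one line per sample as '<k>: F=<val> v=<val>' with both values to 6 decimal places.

k=0: u−w=39.921000, u+w=5.725000; √(b/2)=0.744983, √(2b)=1.489966; F=0.744983×39.921=29.740475, v=5.725000/1.489966=3.842368
k=1: u−w=25.435000, u+w=3.731000; √(b/2)=0.744983, √(2b)=1.489966; F=0.744983×25.435=18.948648, v=3.731000/1.489966=2.504083

0: F=29.740475 v=3.842368
1: F=18.948648 v=2.504083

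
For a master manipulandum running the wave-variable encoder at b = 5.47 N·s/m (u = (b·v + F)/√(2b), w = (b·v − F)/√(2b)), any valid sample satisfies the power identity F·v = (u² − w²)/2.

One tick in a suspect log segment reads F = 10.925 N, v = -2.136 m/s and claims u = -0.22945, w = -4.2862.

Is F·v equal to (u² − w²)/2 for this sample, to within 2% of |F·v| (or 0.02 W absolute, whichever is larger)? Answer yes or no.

F·v = 10.925×(-2.136) = -23.33580 W.
(u² − w²)/2 = (0.05265 − 18.37151)/2 = -9.15943 W.
|Δ| = 14.17637;  2% of max(1, |F·v|) = 0.46672.

no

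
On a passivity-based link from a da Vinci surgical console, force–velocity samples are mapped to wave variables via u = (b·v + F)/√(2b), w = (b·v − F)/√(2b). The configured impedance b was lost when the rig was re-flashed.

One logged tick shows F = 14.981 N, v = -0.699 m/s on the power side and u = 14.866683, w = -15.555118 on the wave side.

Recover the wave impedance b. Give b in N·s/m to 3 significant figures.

b = 0.485 N·s/m

u + w = -0.688435;  u + w = √(2b)·v, so √(2b) = -0.688435/(-0.699) = 0.984886.
b = (√(2b))²/2 = 0.970000/2 = 0.485000.
(Check via u − w = 2F/√(2b): u − w = 30.421801, 2F/√(2b) = 30.421809.)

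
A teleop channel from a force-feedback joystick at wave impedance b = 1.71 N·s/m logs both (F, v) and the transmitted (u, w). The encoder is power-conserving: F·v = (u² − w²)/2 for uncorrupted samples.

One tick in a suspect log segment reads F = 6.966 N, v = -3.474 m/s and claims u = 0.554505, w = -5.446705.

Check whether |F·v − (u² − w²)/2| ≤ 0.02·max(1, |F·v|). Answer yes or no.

F·v = 6.966×(-3.474) = -24.199884 W.
(u² − w²)/2 = (0.307476 − 29.666595)/2 = -14.679560 W.
|Δ| = 9.520324;  2% of max(1, |F·v|) = 0.483998.

no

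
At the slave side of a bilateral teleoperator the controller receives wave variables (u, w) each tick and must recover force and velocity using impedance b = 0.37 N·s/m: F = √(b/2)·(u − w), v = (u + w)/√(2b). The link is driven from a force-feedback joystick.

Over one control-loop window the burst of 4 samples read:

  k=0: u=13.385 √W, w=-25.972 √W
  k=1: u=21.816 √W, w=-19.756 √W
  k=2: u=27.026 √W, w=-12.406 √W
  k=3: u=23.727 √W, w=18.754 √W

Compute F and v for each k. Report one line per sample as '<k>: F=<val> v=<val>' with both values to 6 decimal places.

k=0: u−w=39.357000, u+w=-12.587000; √(b/2)=0.430116, √(2b)=0.860233; F=0.430116×39.357=16.928086, v=-12.587000/0.860233=-14.632090
k=1: u−w=41.572000, u+w=2.060000; √(b/2)=0.430116, √(2b)=0.860233; F=0.430116×41.572=17.880793, v=2.060000/0.860233=2.394701
k=2: u−w=39.432000, u+w=14.620000; √(b/2)=0.430116, √(2b)=0.860233; F=0.430116×39.432=16.960344, v=14.620000/0.860233=16.995405
k=3: u−w=4.973000, u+w=42.481000; √(b/2)=0.430116, √(2b)=0.860233; F=0.430116×4.973=2.138968, v=42.481000/0.860233=49.383159

0: F=16.928086 v=-14.632090
1: F=17.880793 v=2.394701
2: F=16.960344 v=16.995405
3: F=2.138968 v=49.383159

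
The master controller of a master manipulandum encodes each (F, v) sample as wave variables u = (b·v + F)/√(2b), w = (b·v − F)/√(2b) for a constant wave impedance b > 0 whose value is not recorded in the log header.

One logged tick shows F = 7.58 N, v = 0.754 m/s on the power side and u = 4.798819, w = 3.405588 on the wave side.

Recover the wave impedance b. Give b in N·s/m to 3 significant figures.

b = 59.2 N·s/m

u + w = 8.204407;  u + w = √(2b)·v, so √(2b) = 8.204407/0.754 = 10.881176.
b = (√(2b))²/2 = 118.400000/2 = 59.200000.
(Check via u − w = 2F/√(2b): u − w = 1.393231, 2F/√(2b) = 1.393232.)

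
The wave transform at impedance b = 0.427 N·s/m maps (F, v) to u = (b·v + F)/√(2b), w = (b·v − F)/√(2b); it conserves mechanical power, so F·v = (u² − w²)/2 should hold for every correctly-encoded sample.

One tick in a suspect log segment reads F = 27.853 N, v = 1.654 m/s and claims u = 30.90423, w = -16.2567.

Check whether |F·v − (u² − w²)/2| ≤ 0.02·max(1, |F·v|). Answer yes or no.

no

F·v = 27.853×1.654 = 46.06886 W.
(u² − w²)/2 = (955.07143 − 264.28029)/2 = 345.39557 W.
|Δ| = 299.32671;  2% of max(1, |F·v|) = 0.92138.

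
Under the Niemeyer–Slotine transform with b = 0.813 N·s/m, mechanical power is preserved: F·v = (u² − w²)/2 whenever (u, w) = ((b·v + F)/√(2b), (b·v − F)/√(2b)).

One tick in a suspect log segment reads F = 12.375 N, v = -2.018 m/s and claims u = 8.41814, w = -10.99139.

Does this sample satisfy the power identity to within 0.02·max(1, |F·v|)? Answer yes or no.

F·v = 12.375×(-2.018) = -24.9727 W.
(u² − w²)/2 = (70.8651 − 120.8107)/2 = -24.9728 W.
|Δ| = 0.0000;  2% of max(1, |F·v|) = 0.4995.

yes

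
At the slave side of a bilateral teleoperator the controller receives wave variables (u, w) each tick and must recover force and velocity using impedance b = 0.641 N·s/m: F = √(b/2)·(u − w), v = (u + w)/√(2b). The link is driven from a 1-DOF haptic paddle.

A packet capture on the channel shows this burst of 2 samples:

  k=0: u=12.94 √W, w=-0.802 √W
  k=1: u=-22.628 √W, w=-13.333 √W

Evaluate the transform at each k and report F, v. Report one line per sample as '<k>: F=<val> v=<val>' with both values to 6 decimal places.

k=0: u−w=13.742000, u+w=12.138000; √(b/2)=0.566127, √(2b)=1.132254; F=0.566127×13.742=7.779720, v=12.138000/1.132254=10.720206
k=1: u−w=-9.295000, u+w=-35.961000; √(b/2)=0.566127, √(2b)=1.132254; F=0.566127×(-9.295)=-5.262152, v=-35.961000/1.132254=-31.760530

0: F=7.779720 v=10.720206
1: F=-5.262152 v=-31.760530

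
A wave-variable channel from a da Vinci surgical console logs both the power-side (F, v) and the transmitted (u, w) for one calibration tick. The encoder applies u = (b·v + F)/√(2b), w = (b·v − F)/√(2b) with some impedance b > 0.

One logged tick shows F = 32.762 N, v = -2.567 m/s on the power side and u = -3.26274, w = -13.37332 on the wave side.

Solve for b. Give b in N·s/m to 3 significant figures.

b = 21 N·s/m

u + w = -16.63606;  u + w = √(2b)·v, so √(2b) = -16.63606/(-2.567) = 6.48074.
b = (√(2b))²/2 = 41.99999/2 = 21.00000.
(Check via u − w = 2F/√(2b): u − w = 10.11058, 2F/√(2b) = 10.11057.)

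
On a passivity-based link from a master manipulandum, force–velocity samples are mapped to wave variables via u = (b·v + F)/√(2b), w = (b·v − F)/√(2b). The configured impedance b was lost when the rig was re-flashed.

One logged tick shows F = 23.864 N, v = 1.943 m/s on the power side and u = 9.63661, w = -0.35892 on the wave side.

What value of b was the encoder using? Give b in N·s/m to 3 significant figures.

b = 11.4 N·s/m

u + w = 9.2777;  u + w = √(2b)·v, so √(2b) = 9.2777/1.943 = 4.7749.
b = (√(2b))²/2 = 22.8000/2 = 11.4000.
(Check via u − w = 2F/√(2b): u − w = 9.9955, 2F/√(2b) = 9.9955.)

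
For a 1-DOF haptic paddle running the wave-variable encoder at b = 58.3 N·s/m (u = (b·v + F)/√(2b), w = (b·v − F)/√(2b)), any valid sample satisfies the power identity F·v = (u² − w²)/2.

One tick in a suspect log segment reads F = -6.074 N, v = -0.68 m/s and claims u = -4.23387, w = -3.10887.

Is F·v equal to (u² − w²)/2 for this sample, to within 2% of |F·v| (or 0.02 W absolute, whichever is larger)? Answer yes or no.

F·v = (-6.074)×(-0.68) = 4.13032 W.
(u² − w²)/2 = (17.92566 − 9.66507)/2 = 4.13029 W.
|Δ| = 0.00003;  2% of max(1, |F·v|) = 0.08261.

yes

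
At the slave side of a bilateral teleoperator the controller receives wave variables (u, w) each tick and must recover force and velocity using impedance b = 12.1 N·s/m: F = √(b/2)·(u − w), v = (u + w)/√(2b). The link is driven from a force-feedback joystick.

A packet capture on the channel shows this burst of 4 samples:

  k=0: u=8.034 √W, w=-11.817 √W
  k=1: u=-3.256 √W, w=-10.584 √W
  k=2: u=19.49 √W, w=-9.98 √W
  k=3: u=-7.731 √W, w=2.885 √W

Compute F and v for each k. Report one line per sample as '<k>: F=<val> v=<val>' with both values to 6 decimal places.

k=0: u−w=19.851000, u+w=-3.783000; √(b/2)=2.459675, √(2b)=4.919350; F=2.459675×19.851=48.827004, v=-3.783000/4.919350=-0.769004
k=1: u−w=7.328000, u+w=-13.840000; √(b/2)=2.459675, √(2b)=4.919350; F=2.459675×7.328=18.024497, v=-13.840000/4.919350=-2.813380
k=2: u−w=29.470000, u+w=9.510000; √(b/2)=2.459675, √(2b)=4.919350; F=2.459675×29.47=72.486616, v=9.510000/4.919350=1.933182
k=3: u−w=-10.616000, u+w=-4.846000; √(b/2)=2.459675, √(2b)=4.919350; F=2.459675×(-10.616)=-26.111907, v=-4.846000/4.919350=-0.985090

0: F=48.827004 v=-0.769004
1: F=18.024497 v=-2.813380
2: F=72.486616 v=1.933182
3: F=-26.111907 v=-0.985090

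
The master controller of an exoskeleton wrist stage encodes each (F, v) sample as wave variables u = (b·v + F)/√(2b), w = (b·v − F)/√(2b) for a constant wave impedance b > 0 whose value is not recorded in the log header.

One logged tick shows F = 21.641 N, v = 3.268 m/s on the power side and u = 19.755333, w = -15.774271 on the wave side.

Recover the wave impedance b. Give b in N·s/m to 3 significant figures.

b = 0.742 N·s/m

u + w = 3.981062;  u + w = √(2b)·v, so √(2b) = 3.981062/3.268 = 1.218195.
b = (√(2b))²/2 = 1.484000/2 = 0.742000.
(Check via u − w = 2F/√(2b): u − w = 35.529604, 2F/√(2b) = 35.529609.)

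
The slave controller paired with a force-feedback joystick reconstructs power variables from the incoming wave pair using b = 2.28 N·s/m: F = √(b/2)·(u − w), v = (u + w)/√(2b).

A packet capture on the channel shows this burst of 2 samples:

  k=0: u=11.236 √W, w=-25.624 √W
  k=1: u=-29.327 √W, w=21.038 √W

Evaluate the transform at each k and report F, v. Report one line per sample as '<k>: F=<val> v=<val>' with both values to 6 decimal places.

k=0: u−w=36.860000, u+w=-14.388000; √(b/2)=1.067708, √(2b)=2.135416; F=1.067708×36.86=39.355710, v=-14.388000/2.135416=-6.737798
k=1: u−w=-50.365000, u+w=-8.289000; √(b/2)=1.067708, √(2b)=2.135416; F=1.067708×(-50.365)=-53.775105, v=-8.289000/2.135416=-3.881680

0: F=39.355710 v=-6.737798
1: F=-53.775105 v=-3.881680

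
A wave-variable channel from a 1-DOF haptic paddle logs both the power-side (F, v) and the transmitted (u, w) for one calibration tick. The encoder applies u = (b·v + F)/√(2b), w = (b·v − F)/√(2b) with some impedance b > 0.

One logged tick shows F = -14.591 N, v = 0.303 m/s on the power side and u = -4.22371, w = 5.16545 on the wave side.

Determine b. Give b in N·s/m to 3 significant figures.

b = 4.83 N·s/m

u + w = 0.94174;  u + w = √(2b)·v, so √(2b) = 0.94174/0.303 = 3.10805.
b = (√(2b))²/2 = 9.65999/2 = 4.83000.
(Check via u − w = 2F/√(2b): u − w = -9.38916, 2F/√(2b) = -9.38916.)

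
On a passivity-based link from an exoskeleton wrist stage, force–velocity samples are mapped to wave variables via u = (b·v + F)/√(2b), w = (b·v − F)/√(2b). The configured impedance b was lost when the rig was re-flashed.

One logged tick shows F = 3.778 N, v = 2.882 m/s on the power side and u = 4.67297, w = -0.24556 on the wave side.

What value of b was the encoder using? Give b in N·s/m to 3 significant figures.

b = 1.18 N·s/m

u + w = 4.42741;  u + w = √(2b)·v, so √(2b) = 4.42741/2.882 = 1.53623.
b = (√(2b))²/2 = 2.36000/2 = 1.18000.
(Check via u − w = 2F/√(2b): u − w = 4.91853, 2F/√(2b) = 4.91854.)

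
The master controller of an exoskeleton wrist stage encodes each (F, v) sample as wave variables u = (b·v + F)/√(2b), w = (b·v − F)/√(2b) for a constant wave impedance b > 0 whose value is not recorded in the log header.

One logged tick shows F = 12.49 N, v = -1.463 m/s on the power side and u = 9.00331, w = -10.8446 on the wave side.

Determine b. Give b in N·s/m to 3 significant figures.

b = 0.792 N·s/m

u + w = -1.84129;  u + w = √(2b)·v, so √(2b) = -1.84129/(-1.463) = 1.25857.
b = (√(2b))²/2 = 1.58400/2 = 0.79200.
(Check via u − w = 2F/√(2b): u − w = 19.84791, 2F/√(2b) = 19.84790.)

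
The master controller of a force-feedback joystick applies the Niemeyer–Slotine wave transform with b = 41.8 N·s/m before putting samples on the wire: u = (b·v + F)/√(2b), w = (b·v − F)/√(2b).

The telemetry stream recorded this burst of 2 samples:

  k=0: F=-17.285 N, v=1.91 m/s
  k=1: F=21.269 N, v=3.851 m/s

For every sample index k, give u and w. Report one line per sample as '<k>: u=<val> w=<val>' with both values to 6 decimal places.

k=0: b·v=41.8×1.91=79.838000; √(2b)=9.143304; u=(79.838000+(-17.285))/9.143304=6.841400, w=(79.838000−(-17.285))/9.143304=10.622309
k=1: b·v=41.8×3.851=160.971800; √(2b)=9.143304; u=(160.971800+21.269)/9.143304=19.931614, w=(160.971800−21.269)/9.143304=15.279248

0: u=6.841400 w=10.622309
1: u=19.931614 w=15.279248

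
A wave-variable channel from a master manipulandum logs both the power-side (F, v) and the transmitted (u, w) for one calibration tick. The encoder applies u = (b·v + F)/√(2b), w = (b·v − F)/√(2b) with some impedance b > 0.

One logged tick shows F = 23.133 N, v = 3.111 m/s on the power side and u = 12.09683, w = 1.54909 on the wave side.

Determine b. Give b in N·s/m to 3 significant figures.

u + w = 13.6459;  u + w = √(2b)·v, so √(2b) = 13.6459/3.111 = 4.3863.
b = (√(2b))²/2 = 19.2400/2 = 9.6200.
(Check via u − w = 2F/√(2b): u − w = 10.5477, 2F/√(2b) = 10.5477.)

b = 9.62 N·s/m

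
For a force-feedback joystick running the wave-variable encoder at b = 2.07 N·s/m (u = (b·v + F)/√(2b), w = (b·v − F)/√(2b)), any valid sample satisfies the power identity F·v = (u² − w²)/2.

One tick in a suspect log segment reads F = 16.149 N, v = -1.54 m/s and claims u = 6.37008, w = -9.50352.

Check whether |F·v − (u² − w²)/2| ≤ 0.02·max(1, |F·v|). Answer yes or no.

yes

F·v = 16.149×(-1.54) = -24.86946 W.
(u² − w²)/2 = (40.57792 − 90.31689)/2 = -24.86949 W.
|Δ| = 0.00003;  2% of max(1, |F·v|) = 0.49739.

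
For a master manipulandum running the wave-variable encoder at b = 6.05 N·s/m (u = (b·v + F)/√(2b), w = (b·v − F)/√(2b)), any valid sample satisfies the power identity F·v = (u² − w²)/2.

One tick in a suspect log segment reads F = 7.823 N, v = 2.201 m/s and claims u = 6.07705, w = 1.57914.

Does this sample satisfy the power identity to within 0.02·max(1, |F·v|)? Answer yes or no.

yes

F·v = 7.823×2.201 = 17.2184 W.
(u² − w²)/2 = (36.9305 − 2.4937)/2 = 17.2184 W.
|Δ| = 0.0000;  2% of max(1, |F·v|) = 0.3444.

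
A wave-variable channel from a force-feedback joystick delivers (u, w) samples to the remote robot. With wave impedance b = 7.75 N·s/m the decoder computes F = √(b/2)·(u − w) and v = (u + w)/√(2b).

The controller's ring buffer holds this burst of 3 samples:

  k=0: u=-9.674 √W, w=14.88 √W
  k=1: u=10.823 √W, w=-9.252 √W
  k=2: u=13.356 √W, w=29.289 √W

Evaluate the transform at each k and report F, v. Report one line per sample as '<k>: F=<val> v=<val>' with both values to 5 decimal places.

0: F=-48.33460 v=1.32233
1: F=39.51768 v=0.39903
2: F=-31.36414 v=10.83184

k=0: u−w=-24.55400, u+w=5.20600; √(b/2)=1.96850, √(2b)=3.93700; F=1.96850×(-24.554)=-48.33460, v=5.20600/3.93700=1.32233
k=1: u−w=20.07500, u+w=1.57100; √(b/2)=1.96850, √(2b)=3.93700; F=1.96850×20.075=39.51768, v=1.57100/3.93700=0.39903
k=2: u−w=-15.93300, u+w=42.64500; √(b/2)=1.96850, √(2b)=3.93700; F=1.96850×(-15.933)=-31.36414, v=42.64500/3.93700=10.83184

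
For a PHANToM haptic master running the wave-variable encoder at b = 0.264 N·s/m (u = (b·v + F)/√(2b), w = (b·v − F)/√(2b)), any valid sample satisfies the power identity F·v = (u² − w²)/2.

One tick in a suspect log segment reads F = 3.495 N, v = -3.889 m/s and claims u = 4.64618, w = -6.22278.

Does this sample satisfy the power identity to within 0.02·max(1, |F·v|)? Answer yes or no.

F·v = 3.495×(-3.889) = -13.5921 W.
(u² − w²)/2 = (21.5870 − 38.7230)/2 = -8.5680 W.
|Δ| = 5.0241;  2% of max(1, |F·v|) = 0.2718.

no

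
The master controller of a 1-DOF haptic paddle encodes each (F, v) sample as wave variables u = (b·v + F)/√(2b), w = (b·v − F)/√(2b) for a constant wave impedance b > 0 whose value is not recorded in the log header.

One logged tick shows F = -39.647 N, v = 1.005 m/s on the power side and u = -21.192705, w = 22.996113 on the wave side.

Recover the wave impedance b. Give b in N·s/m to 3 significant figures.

u + w = 1.803408;  u + w = √(2b)·v, so √(2b) = 1.803408/1.005 = 1.794436.
b = (√(2b))²/2 = 3.220000/2 = 1.610000.
(Check via u − w = 2F/√(2b): u − w = -44.188818, 2F/√(2b) = -44.188819.)

b = 1.61 N·s/m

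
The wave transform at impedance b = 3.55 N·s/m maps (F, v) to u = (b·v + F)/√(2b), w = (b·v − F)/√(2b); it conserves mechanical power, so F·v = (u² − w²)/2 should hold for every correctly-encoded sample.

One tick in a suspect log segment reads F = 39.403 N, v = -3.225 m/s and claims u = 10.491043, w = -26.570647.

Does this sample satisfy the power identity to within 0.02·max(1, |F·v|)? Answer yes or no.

no

F·v = 39.403×(-3.225) = -127.074675 W.
(u² − w²)/2 = (110.061983 − 705.999282)/2 = -297.968649 W.
|Δ| = 170.893974;  2% of max(1, |F·v|) = 2.541494.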